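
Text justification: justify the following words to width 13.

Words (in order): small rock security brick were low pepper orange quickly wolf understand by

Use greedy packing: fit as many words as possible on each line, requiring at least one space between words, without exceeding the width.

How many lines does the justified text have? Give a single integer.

Answer: 7

Derivation:
Line 1: ['small', 'rock'] (min_width=10, slack=3)
Line 2: ['security'] (min_width=8, slack=5)
Line 3: ['brick', 'were'] (min_width=10, slack=3)
Line 4: ['low', 'pepper'] (min_width=10, slack=3)
Line 5: ['orange'] (min_width=6, slack=7)
Line 6: ['quickly', 'wolf'] (min_width=12, slack=1)
Line 7: ['understand', 'by'] (min_width=13, slack=0)
Total lines: 7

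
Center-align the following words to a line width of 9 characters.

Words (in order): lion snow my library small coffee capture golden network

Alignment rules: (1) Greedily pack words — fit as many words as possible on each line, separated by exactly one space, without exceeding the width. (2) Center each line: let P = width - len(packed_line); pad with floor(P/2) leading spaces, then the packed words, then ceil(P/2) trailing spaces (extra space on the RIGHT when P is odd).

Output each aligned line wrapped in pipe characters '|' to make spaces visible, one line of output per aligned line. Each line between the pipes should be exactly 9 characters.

Answer: |lion snow|
|   my    |
| library |
|  small  |
| coffee  |
| capture |
| golden  |
| network |

Derivation:
Line 1: ['lion', 'snow'] (min_width=9, slack=0)
Line 2: ['my'] (min_width=2, slack=7)
Line 3: ['library'] (min_width=7, slack=2)
Line 4: ['small'] (min_width=5, slack=4)
Line 5: ['coffee'] (min_width=6, slack=3)
Line 6: ['capture'] (min_width=7, slack=2)
Line 7: ['golden'] (min_width=6, slack=3)
Line 8: ['network'] (min_width=7, slack=2)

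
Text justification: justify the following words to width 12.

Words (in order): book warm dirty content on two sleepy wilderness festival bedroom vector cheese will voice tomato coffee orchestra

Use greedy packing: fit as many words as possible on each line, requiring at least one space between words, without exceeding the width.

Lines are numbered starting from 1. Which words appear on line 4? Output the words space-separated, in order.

Answer: two sleepy

Derivation:
Line 1: ['book', 'warm'] (min_width=9, slack=3)
Line 2: ['dirty'] (min_width=5, slack=7)
Line 3: ['content', 'on'] (min_width=10, slack=2)
Line 4: ['two', 'sleepy'] (min_width=10, slack=2)
Line 5: ['wilderness'] (min_width=10, slack=2)
Line 6: ['festival'] (min_width=8, slack=4)
Line 7: ['bedroom'] (min_width=7, slack=5)
Line 8: ['vector'] (min_width=6, slack=6)
Line 9: ['cheese', 'will'] (min_width=11, slack=1)
Line 10: ['voice', 'tomato'] (min_width=12, slack=0)
Line 11: ['coffee'] (min_width=6, slack=6)
Line 12: ['orchestra'] (min_width=9, slack=3)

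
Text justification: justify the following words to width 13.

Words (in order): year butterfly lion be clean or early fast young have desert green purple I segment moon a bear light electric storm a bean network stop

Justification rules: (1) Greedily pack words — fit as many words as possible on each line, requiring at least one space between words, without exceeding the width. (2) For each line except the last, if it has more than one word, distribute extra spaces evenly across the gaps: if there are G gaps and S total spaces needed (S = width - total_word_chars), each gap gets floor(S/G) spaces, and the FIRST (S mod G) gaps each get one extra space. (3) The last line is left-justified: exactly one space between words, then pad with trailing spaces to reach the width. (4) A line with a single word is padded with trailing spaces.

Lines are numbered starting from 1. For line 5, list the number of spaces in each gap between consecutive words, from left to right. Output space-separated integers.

Line 1: ['year'] (min_width=4, slack=9)
Line 2: ['butterfly'] (min_width=9, slack=4)
Line 3: ['lion', 'be', 'clean'] (min_width=13, slack=0)
Line 4: ['or', 'early', 'fast'] (min_width=13, slack=0)
Line 5: ['young', 'have'] (min_width=10, slack=3)
Line 6: ['desert', 'green'] (min_width=12, slack=1)
Line 7: ['purple', 'I'] (min_width=8, slack=5)
Line 8: ['segment', 'moon'] (min_width=12, slack=1)
Line 9: ['a', 'bear', 'light'] (min_width=12, slack=1)
Line 10: ['electric'] (min_width=8, slack=5)
Line 11: ['storm', 'a', 'bean'] (min_width=12, slack=1)
Line 12: ['network', 'stop'] (min_width=12, slack=1)

Answer: 4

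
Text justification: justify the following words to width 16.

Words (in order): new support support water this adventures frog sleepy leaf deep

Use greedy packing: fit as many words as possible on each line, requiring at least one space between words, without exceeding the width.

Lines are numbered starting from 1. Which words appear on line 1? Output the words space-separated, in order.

Line 1: ['new', 'support'] (min_width=11, slack=5)
Line 2: ['support', 'water'] (min_width=13, slack=3)
Line 3: ['this', 'adventures'] (min_width=15, slack=1)
Line 4: ['frog', 'sleepy', 'leaf'] (min_width=16, slack=0)
Line 5: ['deep'] (min_width=4, slack=12)

Answer: new support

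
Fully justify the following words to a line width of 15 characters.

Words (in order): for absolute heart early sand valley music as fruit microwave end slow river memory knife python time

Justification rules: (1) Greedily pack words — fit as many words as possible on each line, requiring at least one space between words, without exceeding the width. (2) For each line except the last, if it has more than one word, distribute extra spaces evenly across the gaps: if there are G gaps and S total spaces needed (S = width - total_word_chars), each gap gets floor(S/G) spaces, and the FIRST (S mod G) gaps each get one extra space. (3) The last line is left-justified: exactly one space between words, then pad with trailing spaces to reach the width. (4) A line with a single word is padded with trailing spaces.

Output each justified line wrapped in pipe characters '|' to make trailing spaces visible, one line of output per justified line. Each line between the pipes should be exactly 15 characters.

Answer: |for    absolute|
|heart     early|
|sand     valley|
|music  as fruit|
|microwave   end|
|slow      river|
|memory    knife|
|python time    |

Derivation:
Line 1: ['for', 'absolute'] (min_width=12, slack=3)
Line 2: ['heart', 'early'] (min_width=11, slack=4)
Line 3: ['sand', 'valley'] (min_width=11, slack=4)
Line 4: ['music', 'as', 'fruit'] (min_width=14, slack=1)
Line 5: ['microwave', 'end'] (min_width=13, slack=2)
Line 6: ['slow', 'river'] (min_width=10, slack=5)
Line 7: ['memory', 'knife'] (min_width=12, slack=3)
Line 8: ['python', 'time'] (min_width=11, slack=4)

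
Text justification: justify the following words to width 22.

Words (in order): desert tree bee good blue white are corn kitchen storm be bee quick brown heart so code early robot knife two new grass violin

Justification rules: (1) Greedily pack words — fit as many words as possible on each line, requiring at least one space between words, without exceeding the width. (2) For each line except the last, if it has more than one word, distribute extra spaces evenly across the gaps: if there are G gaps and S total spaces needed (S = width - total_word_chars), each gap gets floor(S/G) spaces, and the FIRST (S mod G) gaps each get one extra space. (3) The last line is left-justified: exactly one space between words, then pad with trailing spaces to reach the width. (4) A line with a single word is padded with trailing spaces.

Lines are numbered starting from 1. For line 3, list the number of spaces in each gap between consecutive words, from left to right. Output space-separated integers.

Answer: 2 2 1

Derivation:
Line 1: ['desert', 'tree', 'bee', 'good'] (min_width=20, slack=2)
Line 2: ['blue', 'white', 'are', 'corn'] (min_width=19, slack=3)
Line 3: ['kitchen', 'storm', 'be', 'bee'] (min_width=20, slack=2)
Line 4: ['quick', 'brown', 'heart', 'so'] (min_width=20, slack=2)
Line 5: ['code', 'early', 'robot', 'knife'] (min_width=22, slack=0)
Line 6: ['two', 'new', 'grass', 'violin'] (min_width=20, slack=2)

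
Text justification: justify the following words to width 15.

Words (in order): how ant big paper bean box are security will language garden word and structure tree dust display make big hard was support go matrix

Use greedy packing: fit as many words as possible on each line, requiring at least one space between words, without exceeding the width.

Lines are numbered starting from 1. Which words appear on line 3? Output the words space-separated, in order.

Answer: are security

Derivation:
Line 1: ['how', 'ant', 'big'] (min_width=11, slack=4)
Line 2: ['paper', 'bean', 'box'] (min_width=14, slack=1)
Line 3: ['are', 'security'] (min_width=12, slack=3)
Line 4: ['will', 'language'] (min_width=13, slack=2)
Line 5: ['garden', 'word', 'and'] (min_width=15, slack=0)
Line 6: ['structure', 'tree'] (min_width=14, slack=1)
Line 7: ['dust', 'display'] (min_width=12, slack=3)
Line 8: ['make', 'big', 'hard'] (min_width=13, slack=2)
Line 9: ['was', 'support', 'go'] (min_width=14, slack=1)
Line 10: ['matrix'] (min_width=6, slack=9)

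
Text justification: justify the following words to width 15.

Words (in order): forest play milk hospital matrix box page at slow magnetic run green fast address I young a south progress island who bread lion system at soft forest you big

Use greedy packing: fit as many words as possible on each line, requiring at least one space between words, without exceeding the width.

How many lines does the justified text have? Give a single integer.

Line 1: ['forest', 'play'] (min_width=11, slack=4)
Line 2: ['milk', 'hospital'] (min_width=13, slack=2)
Line 3: ['matrix', 'box', 'page'] (min_width=15, slack=0)
Line 4: ['at', 'slow'] (min_width=7, slack=8)
Line 5: ['magnetic', 'run'] (min_width=12, slack=3)
Line 6: ['green', 'fast'] (min_width=10, slack=5)
Line 7: ['address', 'I', 'young'] (min_width=15, slack=0)
Line 8: ['a', 'south'] (min_width=7, slack=8)
Line 9: ['progress', 'island'] (min_width=15, slack=0)
Line 10: ['who', 'bread', 'lion'] (min_width=14, slack=1)
Line 11: ['system', 'at', 'soft'] (min_width=14, slack=1)
Line 12: ['forest', 'you', 'big'] (min_width=14, slack=1)
Total lines: 12

Answer: 12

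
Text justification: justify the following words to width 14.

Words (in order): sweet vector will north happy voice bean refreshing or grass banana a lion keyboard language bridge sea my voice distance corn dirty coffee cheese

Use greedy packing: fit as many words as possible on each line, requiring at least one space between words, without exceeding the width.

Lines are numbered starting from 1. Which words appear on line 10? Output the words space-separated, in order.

Answer: voice distance

Derivation:
Line 1: ['sweet', 'vector'] (min_width=12, slack=2)
Line 2: ['will', 'north'] (min_width=10, slack=4)
Line 3: ['happy', 'voice'] (min_width=11, slack=3)
Line 4: ['bean'] (min_width=4, slack=10)
Line 5: ['refreshing', 'or'] (min_width=13, slack=1)
Line 6: ['grass', 'banana', 'a'] (min_width=14, slack=0)
Line 7: ['lion', 'keyboard'] (min_width=13, slack=1)
Line 8: ['language'] (min_width=8, slack=6)
Line 9: ['bridge', 'sea', 'my'] (min_width=13, slack=1)
Line 10: ['voice', 'distance'] (min_width=14, slack=0)
Line 11: ['corn', 'dirty'] (min_width=10, slack=4)
Line 12: ['coffee', 'cheese'] (min_width=13, slack=1)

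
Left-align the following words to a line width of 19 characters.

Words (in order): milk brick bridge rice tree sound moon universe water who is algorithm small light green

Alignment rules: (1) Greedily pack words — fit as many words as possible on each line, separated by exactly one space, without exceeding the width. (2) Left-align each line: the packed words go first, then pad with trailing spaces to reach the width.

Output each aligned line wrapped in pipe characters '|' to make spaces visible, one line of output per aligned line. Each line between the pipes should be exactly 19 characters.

Line 1: ['milk', 'brick', 'bridge'] (min_width=17, slack=2)
Line 2: ['rice', 'tree', 'sound'] (min_width=15, slack=4)
Line 3: ['moon', 'universe', 'water'] (min_width=19, slack=0)
Line 4: ['who', 'is', 'algorithm'] (min_width=16, slack=3)
Line 5: ['small', 'light', 'green'] (min_width=17, slack=2)

Answer: |milk brick bridge  |
|rice tree sound    |
|moon universe water|
|who is algorithm   |
|small light green  |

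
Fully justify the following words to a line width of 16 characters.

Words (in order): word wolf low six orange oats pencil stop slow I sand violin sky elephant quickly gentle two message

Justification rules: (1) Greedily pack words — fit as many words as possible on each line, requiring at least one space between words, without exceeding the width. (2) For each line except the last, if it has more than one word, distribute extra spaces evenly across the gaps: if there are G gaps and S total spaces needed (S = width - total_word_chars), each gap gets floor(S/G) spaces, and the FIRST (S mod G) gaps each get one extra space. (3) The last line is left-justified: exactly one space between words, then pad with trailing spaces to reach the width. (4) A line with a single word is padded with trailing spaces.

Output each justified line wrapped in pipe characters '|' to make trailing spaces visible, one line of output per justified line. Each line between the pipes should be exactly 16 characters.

Answer: |word   wolf  low|
|six  orange oats|
|pencil stop slow|
|I   sand  violin|
|sky     elephant|
|quickly   gentle|
|two message     |

Derivation:
Line 1: ['word', 'wolf', 'low'] (min_width=13, slack=3)
Line 2: ['six', 'orange', 'oats'] (min_width=15, slack=1)
Line 3: ['pencil', 'stop', 'slow'] (min_width=16, slack=0)
Line 4: ['I', 'sand', 'violin'] (min_width=13, slack=3)
Line 5: ['sky', 'elephant'] (min_width=12, slack=4)
Line 6: ['quickly', 'gentle'] (min_width=14, slack=2)
Line 7: ['two', 'message'] (min_width=11, slack=5)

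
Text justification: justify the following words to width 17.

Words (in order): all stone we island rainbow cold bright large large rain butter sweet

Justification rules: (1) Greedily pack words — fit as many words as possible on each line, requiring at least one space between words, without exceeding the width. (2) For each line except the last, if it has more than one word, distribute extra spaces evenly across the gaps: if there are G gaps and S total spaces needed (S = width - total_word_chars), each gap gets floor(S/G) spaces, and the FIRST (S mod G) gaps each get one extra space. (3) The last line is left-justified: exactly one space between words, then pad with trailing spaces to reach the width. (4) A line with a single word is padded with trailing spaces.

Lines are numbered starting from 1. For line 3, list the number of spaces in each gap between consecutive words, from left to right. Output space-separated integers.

Line 1: ['all', 'stone', 'we'] (min_width=12, slack=5)
Line 2: ['island', 'rainbow'] (min_width=14, slack=3)
Line 3: ['cold', 'bright', 'large'] (min_width=17, slack=0)
Line 4: ['large', 'rain', 'butter'] (min_width=17, slack=0)
Line 5: ['sweet'] (min_width=5, slack=12)

Answer: 1 1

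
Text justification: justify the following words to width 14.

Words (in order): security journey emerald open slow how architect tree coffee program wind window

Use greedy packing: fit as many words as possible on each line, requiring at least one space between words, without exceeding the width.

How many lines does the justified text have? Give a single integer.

Answer: 7

Derivation:
Line 1: ['security'] (min_width=8, slack=6)
Line 2: ['journey'] (min_width=7, slack=7)
Line 3: ['emerald', 'open'] (min_width=12, slack=2)
Line 4: ['slow', 'how'] (min_width=8, slack=6)
Line 5: ['architect', 'tree'] (min_width=14, slack=0)
Line 6: ['coffee', 'program'] (min_width=14, slack=0)
Line 7: ['wind', 'window'] (min_width=11, slack=3)
Total lines: 7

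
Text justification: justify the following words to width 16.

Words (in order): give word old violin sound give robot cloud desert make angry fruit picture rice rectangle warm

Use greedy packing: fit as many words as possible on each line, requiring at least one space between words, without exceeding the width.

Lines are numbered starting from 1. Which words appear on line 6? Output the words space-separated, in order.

Answer: picture rice

Derivation:
Line 1: ['give', 'word', 'old'] (min_width=13, slack=3)
Line 2: ['violin', 'sound'] (min_width=12, slack=4)
Line 3: ['give', 'robot', 'cloud'] (min_width=16, slack=0)
Line 4: ['desert', 'make'] (min_width=11, slack=5)
Line 5: ['angry', 'fruit'] (min_width=11, slack=5)
Line 6: ['picture', 'rice'] (min_width=12, slack=4)
Line 7: ['rectangle', 'warm'] (min_width=14, slack=2)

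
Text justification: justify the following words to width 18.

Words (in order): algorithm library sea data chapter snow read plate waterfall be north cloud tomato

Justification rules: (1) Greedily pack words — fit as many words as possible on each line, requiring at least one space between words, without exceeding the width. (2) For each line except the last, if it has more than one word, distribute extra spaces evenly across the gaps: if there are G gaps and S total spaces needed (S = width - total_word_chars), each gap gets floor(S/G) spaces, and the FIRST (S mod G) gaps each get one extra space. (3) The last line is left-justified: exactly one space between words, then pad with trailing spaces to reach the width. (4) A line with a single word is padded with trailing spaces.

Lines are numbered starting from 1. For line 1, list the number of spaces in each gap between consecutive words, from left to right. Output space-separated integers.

Line 1: ['algorithm', 'library'] (min_width=17, slack=1)
Line 2: ['sea', 'data', 'chapter'] (min_width=16, slack=2)
Line 3: ['snow', 'read', 'plate'] (min_width=15, slack=3)
Line 4: ['waterfall', 'be', 'north'] (min_width=18, slack=0)
Line 5: ['cloud', 'tomato'] (min_width=12, slack=6)

Answer: 2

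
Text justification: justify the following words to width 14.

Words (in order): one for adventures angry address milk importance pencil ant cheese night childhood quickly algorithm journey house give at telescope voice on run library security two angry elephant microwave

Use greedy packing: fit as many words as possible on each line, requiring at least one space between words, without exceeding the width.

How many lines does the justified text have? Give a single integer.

Line 1: ['one', 'for'] (min_width=7, slack=7)
Line 2: ['adventures'] (min_width=10, slack=4)
Line 3: ['angry', 'address'] (min_width=13, slack=1)
Line 4: ['milk'] (min_width=4, slack=10)
Line 5: ['importance'] (min_width=10, slack=4)
Line 6: ['pencil', 'ant'] (min_width=10, slack=4)
Line 7: ['cheese', 'night'] (min_width=12, slack=2)
Line 8: ['childhood'] (min_width=9, slack=5)
Line 9: ['quickly'] (min_width=7, slack=7)
Line 10: ['algorithm'] (min_width=9, slack=5)
Line 11: ['journey', 'house'] (min_width=13, slack=1)
Line 12: ['give', 'at'] (min_width=7, slack=7)
Line 13: ['telescope'] (min_width=9, slack=5)
Line 14: ['voice', 'on', 'run'] (min_width=12, slack=2)
Line 15: ['library'] (min_width=7, slack=7)
Line 16: ['security', 'two'] (min_width=12, slack=2)
Line 17: ['angry', 'elephant'] (min_width=14, slack=0)
Line 18: ['microwave'] (min_width=9, slack=5)
Total lines: 18

Answer: 18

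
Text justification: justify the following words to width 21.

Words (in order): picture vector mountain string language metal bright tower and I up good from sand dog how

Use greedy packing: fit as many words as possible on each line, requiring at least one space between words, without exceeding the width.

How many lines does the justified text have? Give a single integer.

Line 1: ['picture', 'vector'] (min_width=14, slack=7)
Line 2: ['mountain', 'string'] (min_width=15, slack=6)
Line 3: ['language', 'metal', 'bright'] (min_width=21, slack=0)
Line 4: ['tower', 'and', 'I', 'up', 'good'] (min_width=19, slack=2)
Line 5: ['from', 'sand', 'dog', 'how'] (min_width=17, slack=4)
Total lines: 5

Answer: 5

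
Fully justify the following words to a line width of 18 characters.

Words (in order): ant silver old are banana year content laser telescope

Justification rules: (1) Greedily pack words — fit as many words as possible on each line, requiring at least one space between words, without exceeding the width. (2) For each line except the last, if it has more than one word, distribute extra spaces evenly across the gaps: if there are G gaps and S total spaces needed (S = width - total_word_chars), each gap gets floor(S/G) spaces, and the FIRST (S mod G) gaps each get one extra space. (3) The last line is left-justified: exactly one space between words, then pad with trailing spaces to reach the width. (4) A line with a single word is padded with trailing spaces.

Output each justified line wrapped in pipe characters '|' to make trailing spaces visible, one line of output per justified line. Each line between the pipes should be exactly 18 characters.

Answer: |ant silver old are|
|banana        year|
|content      laser|
|telescope         |

Derivation:
Line 1: ['ant', 'silver', 'old', 'are'] (min_width=18, slack=0)
Line 2: ['banana', 'year'] (min_width=11, slack=7)
Line 3: ['content', 'laser'] (min_width=13, slack=5)
Line 4: ['telescope'] (min_width=9, slack=9)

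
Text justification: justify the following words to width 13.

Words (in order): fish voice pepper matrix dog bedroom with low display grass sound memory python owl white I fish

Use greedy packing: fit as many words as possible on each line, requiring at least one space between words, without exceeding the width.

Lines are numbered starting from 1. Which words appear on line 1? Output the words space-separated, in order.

Line 1: ['fish', 'voice'] (min_width=10, slack=3)
Line 2: ['pepper', 'matrix'] (min_width=13, slack=0)
Line 3: ['dog', 'bedroom'] (min_width=11, slack=2)
Line 4: ['with', 'low'] (min_width=8, slack=5)
Line 5: ['display', 'grass'] (min_width=13, slack=0)
Line 6: ['sound', 'memory'] (min_width=12, slack=1)
Line 7: ['python', 'owl'] (min_width=10, slack=3)
Line 8: ['white', 'I', 'fish'] (min_width=12, slack=1)

Answer: fish voice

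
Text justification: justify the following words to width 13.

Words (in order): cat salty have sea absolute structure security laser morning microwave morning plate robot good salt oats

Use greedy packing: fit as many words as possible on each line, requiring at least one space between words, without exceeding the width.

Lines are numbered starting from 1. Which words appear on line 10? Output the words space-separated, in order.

Answer: salt oats

Derivation:
Line 1: ['cat', 'salty'] (min_width=9, slack=4)
Line 2: ['have', 'sea'] (min_width=8, slack=5)
Line 3: ['absolute'] (min_width=8, slack=5)
Line 4: ['structure'] (min_width=9, slack=4)
Line 5: ['security'] (min_width=8, slack=5)
Line 6: ['laser', 'morning'] (min_width=13, slack=0)
Line 7: ['microwave'] (min_width=9, slack=4)
Line 8: ['morning', 'plate'] (min_width=13, slack=0)
Line 9: ['robot', 'good'] (min_width=10, slack=3)
Line 10: ['salt', 'oats'] (min_width=9, slack=4)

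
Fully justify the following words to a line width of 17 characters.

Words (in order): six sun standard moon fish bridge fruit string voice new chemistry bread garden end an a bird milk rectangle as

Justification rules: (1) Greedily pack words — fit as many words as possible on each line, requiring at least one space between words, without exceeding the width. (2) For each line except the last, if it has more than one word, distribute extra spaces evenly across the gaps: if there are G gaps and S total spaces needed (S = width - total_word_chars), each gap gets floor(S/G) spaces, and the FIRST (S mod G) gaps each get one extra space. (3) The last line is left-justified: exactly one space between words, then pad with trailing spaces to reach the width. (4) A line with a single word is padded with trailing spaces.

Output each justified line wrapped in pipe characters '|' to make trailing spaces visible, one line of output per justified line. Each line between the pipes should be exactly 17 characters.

Answer: |six  sun standard|
|moon  fish bridge|
|fruit      string|
|voice         new|
|chemistry   bread|
|garden  end  an a|
|bird         milk|
|rectangle as     |

Derivation:
Line 1: ['six', 'sun', 'standard'] (min_width=16, slack=1)
Line 2: ['moon', 'fish', 'bridge'] (min_width=16, slack=1)
Line 3: ['fruit', 'string'] (min_width=12, slack=5)
Line 4: ['voice', 'new'] (min_width=9, slack=8)
Line 5: ['chemistry', 'bread'] (min_width=15, slack=2)
Line 6: ['garden', 'end', 'an', 'a'] (min_width=15, slack=2)
Line 7: ['bird', 'milk'] (min_width=9, slack=8)
Line 8: ['rectangle', 'as'] (min_width=12, slack=5)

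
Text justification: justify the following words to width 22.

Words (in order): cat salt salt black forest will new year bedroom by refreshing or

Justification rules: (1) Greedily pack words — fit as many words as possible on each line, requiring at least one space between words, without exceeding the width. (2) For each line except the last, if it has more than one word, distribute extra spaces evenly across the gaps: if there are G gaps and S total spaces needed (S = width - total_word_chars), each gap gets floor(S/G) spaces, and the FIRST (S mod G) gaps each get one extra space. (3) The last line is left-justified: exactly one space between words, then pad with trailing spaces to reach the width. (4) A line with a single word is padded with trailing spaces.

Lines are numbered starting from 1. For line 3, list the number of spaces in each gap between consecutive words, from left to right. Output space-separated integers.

Line 1: ['cat', 'salt', 'salt', 'black'] (min_width=19, slack=3)
Line 2: ['forest', 'will', 'new', 'year'] (min_width=20, slack=2)
Line 3: ['bedroom', 'by', 'refreshing'] (min_width=21, slack=1)
Line 4: ['or'] (min_width=2, slack=20)

Answer: 2 1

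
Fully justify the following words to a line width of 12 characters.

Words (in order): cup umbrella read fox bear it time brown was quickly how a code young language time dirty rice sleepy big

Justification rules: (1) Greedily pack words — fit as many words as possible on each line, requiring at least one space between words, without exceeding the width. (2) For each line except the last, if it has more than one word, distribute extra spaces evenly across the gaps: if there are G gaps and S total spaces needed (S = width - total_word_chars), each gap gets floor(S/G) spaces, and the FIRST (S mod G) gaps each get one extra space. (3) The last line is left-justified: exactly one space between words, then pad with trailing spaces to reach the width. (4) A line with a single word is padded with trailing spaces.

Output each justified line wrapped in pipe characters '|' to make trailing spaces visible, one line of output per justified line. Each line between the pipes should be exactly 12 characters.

Line 1: ['cup', 'umbrella'] (min_width=12, slack=0)
Line 2: ['read', 'fox'] (min_width=8, slack=4)
Line 3: ['bear', 'it', 'time'] (min_width=12, slack=0)
Line 4: ['brown', 'was'] (min_width=9, slack=3)
Line 5: ['quickly', 'how'] (min_width=11, slack=1)
Line 6: ['a', 'code', 'young'] (min_width=12, slack=0)
Line 7: ['language'] (min_width=8, slack=4)
Line 8: ['time', 'dirty'] (min_width=10, slack=2)
Line 9: ['rice', 'sleepy'] (min_width=11, slack=1)
Line 10: ['big'] (min_width=3, slack=9)

Answer: |cup umbrella|
|read     fox|
|bear it time|
|brown    was|
|quickly  how|
|a code young|
|language    |
|time   dirty|
|rice  sleepy|
|big         |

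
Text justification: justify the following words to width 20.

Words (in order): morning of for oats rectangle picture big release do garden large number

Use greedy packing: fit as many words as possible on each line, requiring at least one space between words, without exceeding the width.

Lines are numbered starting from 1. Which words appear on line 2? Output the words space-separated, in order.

Answer: rectangle picture

Derivation:
Line 1: ['morning', 'of', 'for', 'oats'] (min_width=19, slack=1)
Line 2: ['rectangle', 'picture'] (min_width=17, slack=3)
Line 3: ['big', 'release', 'do'] (min_width=14, slack=6)
Line 4: ['garden', 'large', 'number'] (min_width=19, slack=1)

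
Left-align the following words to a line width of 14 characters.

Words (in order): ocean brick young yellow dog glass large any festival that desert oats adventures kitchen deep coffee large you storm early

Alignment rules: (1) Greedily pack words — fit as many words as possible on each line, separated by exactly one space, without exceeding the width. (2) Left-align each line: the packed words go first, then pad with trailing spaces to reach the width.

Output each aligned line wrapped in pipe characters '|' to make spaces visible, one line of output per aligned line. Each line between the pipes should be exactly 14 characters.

Line 1: ['ocean', 'brick'] (min_width=11, slack=3)
Line 2: ['young', 'yellow'] (min_width=12, slack=2)
Line 3: ['dog', 'glass'] (min_width=9, slack=5)
Line 4: ['large', 'any'] (min_width=9, slack=5)
Line 5: ['festival', 'that'] (min_width=13, slack=1)
Line 6: ['desert', 'oats'] (min_width=11, slack=3)
Line 7: ['adventures'] (min_width=10, slack=4)
Line 8: ['kitchen', 'deep'] (min_width=12, slack=2)
Line 9: ['coffee', 'large'] (min_width=12, slack=2)
Line 10: ['you', 'storm'] (min_width=9, slack=5)
Line 11: ['early'] (min_width=5, slack=9)

Answer: |ocean brick   |
|young yellow  |
|dog glass     |
|large any     |
|festival that |
|desert oats   |
|adventures    |
|kitchen deep  |
|coffee large  |
|you storm     |
|early         |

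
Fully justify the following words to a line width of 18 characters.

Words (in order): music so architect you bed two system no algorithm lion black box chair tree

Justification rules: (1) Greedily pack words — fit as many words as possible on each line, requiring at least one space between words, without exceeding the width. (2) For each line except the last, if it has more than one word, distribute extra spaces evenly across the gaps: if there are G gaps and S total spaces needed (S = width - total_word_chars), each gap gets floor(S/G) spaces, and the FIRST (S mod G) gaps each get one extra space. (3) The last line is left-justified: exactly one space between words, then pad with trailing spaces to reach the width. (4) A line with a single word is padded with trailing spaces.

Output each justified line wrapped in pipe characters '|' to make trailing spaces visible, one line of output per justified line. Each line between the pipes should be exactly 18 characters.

Answer: |music so architect|
|you bed two system|
|no  algorithm lion|
|black   box  chair|
|tree              |

Derivation:
Line 1: ['music', 'so', 'architect'] (min_width=18, slack=0)
Line 2: ['you', 'bed', 'two', 'system'] (min_width=18, slack=0)
Line 3: ['no', 'algorithm', 'lion'] (min_width=17, slack=1)
Line 4: ['black', 'box', 'chair'] (min_width=15, slack=3)
Line 5: ['tree'] (min_width=4, slack=14)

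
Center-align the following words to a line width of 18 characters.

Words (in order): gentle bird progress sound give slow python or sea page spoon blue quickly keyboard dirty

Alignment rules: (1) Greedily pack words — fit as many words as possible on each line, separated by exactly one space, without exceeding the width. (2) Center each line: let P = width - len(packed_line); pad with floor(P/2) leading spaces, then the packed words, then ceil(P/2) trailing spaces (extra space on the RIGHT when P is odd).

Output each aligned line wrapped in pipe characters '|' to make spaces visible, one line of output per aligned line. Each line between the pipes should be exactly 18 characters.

Answer: |   gentle bird    |
|  progress sound  |
| give slow python |
|or sea page spoon |
|   blue quickly   |
|  keyboard dirty  |

Derivation:
Line 1: ['gentle', 'bird'] (min_width=11, slack=7)
Line 2: ['progress', 'sound'] (min_width=14, slack=4)
Line 3: ['give', 'slow', 'python'] (min_width=16, slack=2)
Line 4: ['or', 'sea', 'page', 'spoon'] (min_width=17, slack=1)
Line 5: ['blue', 'quickly'] (min_width=12, slack=6)
Line 6: ['keyboard', 'dirty'] (min_width=14, slack=4)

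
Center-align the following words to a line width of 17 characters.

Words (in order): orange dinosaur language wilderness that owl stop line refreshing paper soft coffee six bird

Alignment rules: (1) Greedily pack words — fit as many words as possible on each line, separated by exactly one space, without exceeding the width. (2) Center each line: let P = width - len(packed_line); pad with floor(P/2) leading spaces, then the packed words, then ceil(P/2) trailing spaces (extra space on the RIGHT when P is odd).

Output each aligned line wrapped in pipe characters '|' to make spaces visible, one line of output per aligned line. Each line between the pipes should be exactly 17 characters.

Answer: | orange dinosaur |
|    language     |
| wilderness that |
|  owl stop line  |
|refreshing paper |
| soft coffee six |
|      bird       |

Derivation:
Line 1: ['orange', 'dinosaur'] (min_width=15, slack=2)
Line 2: ['language'] (min_width=8, slack=9)
Line 3: ['wilderness', 'that'] (min_width=15, slack=2)
Line 4: ['owl', 'stop', 'line'] (min_width=13, slack=4)
Line 5: ['refreshing', 'paper'] (min_width=16, slack=1)
Line 6: ['soft', 'coffee', 'six'] (min_width=15, slack=2)
Line 7: ['bird'] (min_width=4, slack=13)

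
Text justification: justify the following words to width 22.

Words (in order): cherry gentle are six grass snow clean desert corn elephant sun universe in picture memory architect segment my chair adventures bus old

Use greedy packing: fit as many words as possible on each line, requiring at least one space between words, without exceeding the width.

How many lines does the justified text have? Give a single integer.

Answer: 8

Derivation:
Line 1: ['cherry', 'gentle', 'are', 'six'] (min_width=21, slack=1)
Line 2: ['grass', 'snow', 'clean'] (min_width=16, slack=6)
Line 3: ['desert', 'corn', 'elephant'] (min_width=20, slack=2)
Line 4: ['sun', 'universe', 'in'] (min_width=15, slack=7)
Line 5: ['picture', 'memory'] (min_width=14, slack=8)
Line 6: ['architect', 'segment', 'my'] (min_width=20, slack=2)
Line 7: ['chair', 'adventures', 'bus'] (min_width=20, slack=2)
Line 8: ['old'] (min_width=3, slack=19)
Total lines: 8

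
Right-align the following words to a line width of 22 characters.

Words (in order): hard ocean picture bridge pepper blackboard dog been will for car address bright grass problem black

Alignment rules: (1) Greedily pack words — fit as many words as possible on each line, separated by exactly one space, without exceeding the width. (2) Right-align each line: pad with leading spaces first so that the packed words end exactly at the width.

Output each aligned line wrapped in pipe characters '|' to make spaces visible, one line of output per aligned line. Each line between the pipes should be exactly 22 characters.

Line 1: ['hard', 'ocean', 'picture'] (min_width=18, slack=4)
Line 2: ['bridge', 'pepper'] (min_width=13, slack=9)
Line 3: ['blackboard', 'dog', 'been'] (min_width=19, slack=3)
Line 4: ['will', 'for', 'car', 'address'] (min_width=20, slack=2)
Line 5: ['bright', 'grass', 'problem'] (min_width=20, slack=2)
Line 6: ['black'] (min_width=5, slack=17)

Answer: |    hard ocean picture|
|         bridge pepper|
|   blackboard dog been|
|  will for car address|
|  bright grass problem|
|                 black|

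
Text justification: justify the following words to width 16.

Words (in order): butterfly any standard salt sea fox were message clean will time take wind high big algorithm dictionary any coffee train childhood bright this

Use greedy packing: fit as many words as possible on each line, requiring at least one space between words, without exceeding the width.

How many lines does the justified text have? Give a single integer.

Line 1: ['butterfly', 'any'] (min_width=13, slack=3)
Line 2: ['standard', 'salt'] (min_width=13, slack=3)
Line 3: ['sea', 'fox', 'were'] (min_width=12, slack=4)
Line 4: ['message', 'clean'] (min_width=13, slack=3)
Line 5: ['will', 'time', 'take'] (min_width=14, slack=2)
Line 6: ['wind', 'high', 'big'] (min_width=13, slack=3)
Line 7: ['algorithm'] (min_width=9, slack=7)
Line 8: ['dictionary', 'any'] (min_width=14, slack=2)
Line 9: ['coffee', 'train'] (min_width=12, slack=4)
Line 10: ['childhood', 'bright'] (min_width=16, slack=0)
Line 11: ['this'] (min_width=4, slack=12)
Total lines: 11

Answer: 11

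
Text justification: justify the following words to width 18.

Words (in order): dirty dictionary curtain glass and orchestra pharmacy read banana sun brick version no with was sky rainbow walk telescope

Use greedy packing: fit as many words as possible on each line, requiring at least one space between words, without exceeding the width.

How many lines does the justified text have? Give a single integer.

Answer: 8

Derivation:
Line 1: ['dirty', 'dictionary'] (min_width=16, slack=2)
Line 2: ['curtain', 'glass', 'and'] (min_width=17, slack=1)
Line 3: ['orchestra', 'pharmacy'] (min_width=18, slack=0)
Line 4: ['read', 'banana', 'sun'] (min_width=15, slack=3)
Line 5: ['brick', 'version', 'no'] (min_width=16, slack=2)
Line 6: ['with', 'was', 'sky'] (min_width=12, slack=6)
Line 7: ['rainbow', 'walk'] (min_width=12, slack=6)
Line 8: ['telescope'] (min_width=9, slack=9)
Total lines: 8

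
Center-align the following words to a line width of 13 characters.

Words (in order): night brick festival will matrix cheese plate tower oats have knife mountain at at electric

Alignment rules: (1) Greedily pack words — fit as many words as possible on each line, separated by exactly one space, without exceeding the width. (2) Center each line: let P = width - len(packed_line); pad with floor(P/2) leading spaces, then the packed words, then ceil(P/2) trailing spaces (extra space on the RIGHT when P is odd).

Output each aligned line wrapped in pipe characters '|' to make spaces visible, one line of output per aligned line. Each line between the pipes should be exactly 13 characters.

Answer: | night brick |
|festival will|
|matrix cheese|
| plate tower |
|  oats have  |
|    knife    |
| mountain at |
| at electric |

Derivation:
Line 1: ['night', 'brick'] (min_width=11, slack=2)
Line 2: ['festival', 'will'] (min_width=13, slack=0)
Line 3: ['matrix', 'cheese'] (min_width=13, slack=0)
Line 4: ['plate', 'tower'] (min_width=11, slack=2)
Line 5: ['oats', 'have'] (min_width=9, slack=4)
Line 6: ['knife'] (min_width=5, slack=8)
Line 7: ['mountain', 'at'] (min_width=11, slack=2)
Line 8: ['at', 'electric'] (min_width=11, slack=2)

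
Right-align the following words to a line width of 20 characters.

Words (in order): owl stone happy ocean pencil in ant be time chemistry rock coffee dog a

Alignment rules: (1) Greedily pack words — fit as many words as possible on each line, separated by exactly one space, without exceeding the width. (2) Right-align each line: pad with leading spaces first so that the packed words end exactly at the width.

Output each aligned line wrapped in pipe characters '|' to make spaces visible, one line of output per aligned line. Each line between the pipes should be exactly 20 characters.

Line 1: ['owl', 'stone', 'happy'] (min_width=15, slack=5)
Line 2: ['ocean', 'pencil', 'in', 'ant'] (min_width=19, slack=1)
Line 3: ['be', 'time', 'chemistry'] (min_width=17, slack=3)
Line 4: ['rock', 'coffee', 'dog', 'a'] (min_width=17, slack=3)

Answer: |     owl stone happy|
| ocean pencil in ant|
|   be time chemistry|
|   rock coffee dog a|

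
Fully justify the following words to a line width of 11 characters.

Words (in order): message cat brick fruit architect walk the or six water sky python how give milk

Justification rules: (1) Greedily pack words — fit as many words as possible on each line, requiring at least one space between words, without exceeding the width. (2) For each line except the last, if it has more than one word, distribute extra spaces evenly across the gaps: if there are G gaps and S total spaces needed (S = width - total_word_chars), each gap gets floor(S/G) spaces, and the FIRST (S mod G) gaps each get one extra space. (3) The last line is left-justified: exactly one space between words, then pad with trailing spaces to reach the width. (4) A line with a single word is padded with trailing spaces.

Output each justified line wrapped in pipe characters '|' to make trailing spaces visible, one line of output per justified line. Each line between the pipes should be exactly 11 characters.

Line 1: ['message', 'cat'] (min_width=11, slack=0)
Line 2: ['brick', 'fruit'] (min_width=11, slack=0)
Line 3: ['architect'] (min_width=9, slack=2)
Line 4: ['walk', 'the', 'or'] (min_width=11, slack=0)
Line 5: ['six', 'water'] (min_width=9, slack=2)
Line 6: ['sky', 'python'] (min_width=10, slack=1)
Line 7: ['how', 'give'] (min_width=8, slack=3)
Line 8: ['milk'] (min_width=4, slack=7)

Answer: |message cat|
|brick fruit|
|architect  |
|walk the or|
|six   water|
|sky  python|
|how    give|
|milk       |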